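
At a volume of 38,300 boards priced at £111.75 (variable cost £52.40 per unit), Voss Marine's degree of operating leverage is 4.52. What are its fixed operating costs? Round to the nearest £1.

£1,770,206

At 38,300 units, contribution = 38,300 × £59.35 = £2,273,105.00.
Since DOL = CM ÷ EBIT, EBIT = £2,273,105.00 ÷ 4.52 = £502,899.34.
And FC = contribution − EBIT = £2,273,105.00 − £502,899.34 = £1,770,206.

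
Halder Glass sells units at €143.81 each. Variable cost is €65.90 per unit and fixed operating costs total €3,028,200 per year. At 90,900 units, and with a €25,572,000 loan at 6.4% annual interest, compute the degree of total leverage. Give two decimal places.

2.93

Total contribution margin = 90,900 × €77.91 = €7,082,019.00.
Subtracting fixed costs: EBIT = €7,082,019.00 − €3,028,200 = €4,053,819.00. Interest = €1,636,608.00.
DOL = €7,082,019.00 ÷ €4,053,819.00 = 1.7470; DFL = €4,053,819.00 ÷ €2,417,211.00 = 1.6771.
DCL = DOL × DFL = 1.7470 × 1.6771 = 2.9299.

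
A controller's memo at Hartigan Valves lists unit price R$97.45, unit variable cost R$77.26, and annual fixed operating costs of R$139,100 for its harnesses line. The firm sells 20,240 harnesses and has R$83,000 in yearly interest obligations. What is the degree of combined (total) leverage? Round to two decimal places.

2.19

Total contribution margin = 20,240 × R$20.19 = R$408,645.60.
Subtracting fixed costs: EBIT = R$408,645.60 − R$139,100 = R$269,545.60. Interest = R$83,000.00, so EBIT − I = R$186,545.60.
Degree of total leverage = total CM / (EBIT − interest) = R$408,645.60 / R$186,545.60 = 2.1906.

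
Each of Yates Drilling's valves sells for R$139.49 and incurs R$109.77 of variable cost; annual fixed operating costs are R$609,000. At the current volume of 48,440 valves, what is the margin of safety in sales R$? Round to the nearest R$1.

R$3,898,571

Each unit contributes R$139.49 − R$109.77 = R$29.72. Break-even units = R$609,000 ÷ R$29.72 = 20,491.25; break-even revenue = 20,491.25 × R$139.49 = R$2,858,324.70.
Actual sales revenue = 48,440 × R$139.49 = R$6,756,895.60.
Margin of safety = R$6,756,895.60 − R$2,858,324.70 = R$3,898,571.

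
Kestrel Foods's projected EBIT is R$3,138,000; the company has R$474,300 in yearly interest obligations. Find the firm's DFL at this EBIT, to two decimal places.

1.18

Interest = R$474,300.00.
DFL = EBIT ÷ (EBIT − I) = R$3,138,000 ÷ (R$3,138,000 − R$474,300.00) = R$3,138,000 ÷ R$2,663,700.00 = 1.1781.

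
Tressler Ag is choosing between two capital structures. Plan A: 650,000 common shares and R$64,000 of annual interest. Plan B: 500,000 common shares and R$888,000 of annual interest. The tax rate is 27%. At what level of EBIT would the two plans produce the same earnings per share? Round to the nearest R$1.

At indifference, (EBIT − 64,000)(1 − t)/650,000 = (EBIT − 888,000)(1 − t)/500,000.
The (1 − t) factor cancels: (EBIT − 64,000) × 500,000 = (EBIT − 888,000) × 650,000.
EBIT × (650,000 − 500,000) = 888,000 × 650,000 − 64,000 × 500,000 = 545,200,000,000, so EBIT = 545,200,000,000 ÷ 150,000 = 3,634,666.67.

R$3,634,667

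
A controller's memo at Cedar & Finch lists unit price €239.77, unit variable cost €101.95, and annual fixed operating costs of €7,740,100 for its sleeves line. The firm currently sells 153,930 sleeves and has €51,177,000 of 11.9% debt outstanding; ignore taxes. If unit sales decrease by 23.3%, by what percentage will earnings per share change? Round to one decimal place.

Contribution at this volume is 153,930 × €137.82 = €21,214,632.60.
Subtracting fixed costs: EBIT = €21,214,632.60 − €7,740,100 = €13,474,532.60.
Interest = €6,090,063.00, so EBIT − I = €7,384,469.60.
Degree of combined leverage = contribution ÷ (EBIT − I) = €21,214,632.60 ÷ €7,384,469.60 = 2.8729.
EPS therefore changes by 2.8729 × (-23.3%) = -66.9%.

-66.9%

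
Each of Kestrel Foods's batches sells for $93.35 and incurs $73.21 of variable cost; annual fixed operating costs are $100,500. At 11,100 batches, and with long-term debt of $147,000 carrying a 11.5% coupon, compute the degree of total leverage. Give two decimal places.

Total contribution margin = 11,100 × $20.14 = $223,554.00.
EBIT = $223,554.00 − $100,500 = $123,054.00. Interest = $16,905.00.
DOL = $223,554.00 ÷ $123,054.00 = 1.8167; DFL = $123,054.00 ÷ $106,149.00 = 1.1593.
Combined leverage = 1.8167 × 1.1593 = 2.1061.

2.11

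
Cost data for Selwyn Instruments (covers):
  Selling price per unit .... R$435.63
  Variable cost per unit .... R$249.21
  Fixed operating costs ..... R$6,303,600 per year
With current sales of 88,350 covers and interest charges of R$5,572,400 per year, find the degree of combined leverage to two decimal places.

Contribution at this volume is 88,350 × R$186.42 = R$16,470,207.00.
EBIT = R$16,470,207.00 − R$6,303,600 = R$10,166,607.00. Interest = R$5,572,400.00, so EBIT − I = R$4,594,207.00.
Degree of total leverage = total CM / (EBIT − interest) = R$16,470,207.00 / R$4,594,207.00 = 3.5850.

3.58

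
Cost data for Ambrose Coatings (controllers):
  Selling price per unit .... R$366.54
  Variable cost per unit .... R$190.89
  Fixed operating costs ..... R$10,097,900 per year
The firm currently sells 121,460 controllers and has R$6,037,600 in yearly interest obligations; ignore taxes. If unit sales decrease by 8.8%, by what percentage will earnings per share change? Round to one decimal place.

-36.1%

At 121,460 units, contribution = 121,460 × R$175.65 = R$21,334,449.00.
Subtracting fixed costs: EBIT = R$21,334,449.00 − R$10,097,900 = R$11,236,549.00.
Interest = R$6,037,600.00, so EBIT − I = R$5,198,949.00.
DCL = total CM / (EBIT − I) = R$21,334,449.00 / R$5,198,949.00 = 4.1036.
EPS therefore changes by 4.1036 × (-8.8%) = -36.1%.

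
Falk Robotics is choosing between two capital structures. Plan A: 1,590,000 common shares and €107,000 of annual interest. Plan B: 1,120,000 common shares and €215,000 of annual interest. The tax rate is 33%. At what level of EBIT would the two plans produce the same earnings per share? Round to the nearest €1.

Set EPS_A = EPS_B: (EBIT − €107,000)(1 − 0.33) ÷ 1,590,000 = (EBIT − €215,000)(1 − 0.33) ÷ 1,120,000.
Cancelling (1 − t) and cross-multiplying: 1,120,000·(EBIT − 107,000) = 1,590,000·(EBIT − 215,000).
Solving, EBIT = (215,000·1,590,000 − 107,000·1,120,000) / (1,590,000 − 1,120,000) = 222,010,000,000 / 470,000 = 472,361.70.

€472,362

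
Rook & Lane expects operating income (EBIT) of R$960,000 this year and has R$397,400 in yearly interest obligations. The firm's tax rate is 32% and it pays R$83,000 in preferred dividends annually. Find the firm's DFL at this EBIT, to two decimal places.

Annual interest charges come to R$397,400.00.
Preferred dividends grossed up pre-tax: R$83,000 / (1 − 0.32) = R$122,058.82.
DFL = EBIT ÷ [EBIT − I − D_p/(1−t)] = R$960,000 ÷ [R$960,000 − R$397,400.00 − R$122,058.82] = R$960,000 ÷ R$440,541.18 = 2.1791.

2.18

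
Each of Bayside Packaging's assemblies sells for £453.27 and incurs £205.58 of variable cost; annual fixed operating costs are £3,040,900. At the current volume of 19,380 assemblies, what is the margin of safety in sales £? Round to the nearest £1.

Unit CM = price − variable cost = £453.27 − £205.58 = £247.69. Break-even units = £3,040,900 ÷ £247.69 = 12,277.04; break-even revenue = 12,277.04 × £453.27 = £5,564,813.85.
Current sales = 19,380 × £453.27 = £8,784,372.60.
Margin of safety = £8,784,372.60 − £5,564,813.85 = £3,219,559.

£3,219,559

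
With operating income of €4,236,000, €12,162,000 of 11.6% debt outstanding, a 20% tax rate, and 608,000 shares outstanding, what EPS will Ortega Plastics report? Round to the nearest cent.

€3.72

Interest = €1,410,792.00, so EBT = €4,236,000 − €1,410,792.00 = €2,825,208.00.
Net income = €2,825,208.00 × (1 − 0.20) = €2,260,166.40.
EPS = €2,260,166.40 ÷ 608,000 = €3.72.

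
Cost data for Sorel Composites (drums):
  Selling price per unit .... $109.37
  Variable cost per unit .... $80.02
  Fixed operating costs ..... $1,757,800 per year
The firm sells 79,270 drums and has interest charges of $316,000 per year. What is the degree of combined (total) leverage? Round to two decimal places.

9.20

At 79,270 units, contribution = 79,270 × $29.35 = $2,326,574.50.
Operating income = contribution − fixed costs = $2,326,574.50 − $1,757,800 = $568,774.50. Interest = $316,000.00, so EBIT − I = $252,774.50.
Degree of total leverage = total CM / (EBIT − interest) = $2,326,574.50 / $252,774.50 = 9.2042.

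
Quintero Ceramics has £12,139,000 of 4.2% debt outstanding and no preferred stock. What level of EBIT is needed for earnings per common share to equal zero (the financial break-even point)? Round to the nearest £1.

Annual interest = 4.2% × £12,139,000 = £509,838.00.
With no preferred dividends, EPS = 0 when EBIT exactly covers interest, so the financial break-even EBIT is £509,838.00.

£509,838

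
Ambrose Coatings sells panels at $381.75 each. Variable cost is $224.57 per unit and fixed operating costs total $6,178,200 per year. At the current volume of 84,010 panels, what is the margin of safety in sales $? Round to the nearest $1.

Contribution margin per unit = $381.75 − $224.57 = $157.18. Break-even units = $6,178,200 ÷ $157.18 = 39,306.53; break-even revenue = 39,306.53 × $381.75 = $15,005,266.89.
Actual sales revenue = 84,010 × $381.75 = $32,070,817.50.
Margin of safety = $32,070,817.50 − $15,005,266.89 = $17,065,551.

$17,065,551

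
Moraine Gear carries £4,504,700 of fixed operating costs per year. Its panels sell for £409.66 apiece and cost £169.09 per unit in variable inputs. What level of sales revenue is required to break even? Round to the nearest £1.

£7,670,929

CM per unit = £409.66 − £169.09 = £240.57; CM ratio = £240.57 / £409.66 = 0.5872.
Break-even revenue = fixed costs × price ÷ CM = £4,504,700 × £409.66 ÷ £240.57 = £7,670,929.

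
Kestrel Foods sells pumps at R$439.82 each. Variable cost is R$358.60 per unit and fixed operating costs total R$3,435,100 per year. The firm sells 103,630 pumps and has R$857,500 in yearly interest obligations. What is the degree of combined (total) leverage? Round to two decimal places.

2.04

At 103,630 units, contribution = 103,630 × R$81.22 = R$8,416,828.60.
Subtracting fixed costs: EBIT = R$8,416,828.60 − R$3,435,100 = R$4,981,728.60. Interest = R$857,500.00.
DOL = R$8,416,828.60 ÷ R$4,981,728.60 = 1.6895; DFL = R$4,981,728.60 ÷ R$4,124,228.60 = 1.2079.
DCL = DOL × DFL = 1.6895 × 1.2079 = 2.0407.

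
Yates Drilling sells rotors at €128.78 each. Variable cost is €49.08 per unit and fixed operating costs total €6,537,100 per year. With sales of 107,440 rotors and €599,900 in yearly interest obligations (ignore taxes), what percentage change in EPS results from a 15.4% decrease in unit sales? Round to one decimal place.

Total contribution margin = 107,440 × €79.70 = €8,562,968.00.
Operating income = contribution − fixed costs = €8,562,968.00 − €6,537,100 = €2,025,868.00.
After interest of €599,900.00, pre-tax earnings = €1,425,968.00.
DCL = total CM / (EBIT − I) = €8,562,968.00 / €1,425,968.00 = 6.0050.
EPS therefore changes by 6.0050 × (-15.4%) = -92.5%.

-92.5%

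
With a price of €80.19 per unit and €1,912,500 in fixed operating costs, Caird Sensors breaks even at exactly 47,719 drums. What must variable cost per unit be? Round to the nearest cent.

Contribution per unit must be FC / Q = €1,912,500 / 47,719 = €40.0784.
Variable cost per unit = €80.19 − €40.0784 = €40.11.

€40.11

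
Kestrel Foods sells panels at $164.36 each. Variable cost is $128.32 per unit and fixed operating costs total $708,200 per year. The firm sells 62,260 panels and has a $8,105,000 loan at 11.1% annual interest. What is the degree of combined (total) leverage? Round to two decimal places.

3.53

Contribution at this volume is 62,260 × $36.04 = $2,243,850.40.
Subtracting fixed costs: EBIT = $2,243,850.40 − $708,200 = $1,535,650.40. Interest = $899,655.00.
DOL = $2,243,850.40 ÷ $1,535,650.40 = 1.4612; DFL = $1,535,650.40 ÷ $635,995.40 = 2.4146.
Combined leverage = 1.4612 × 2.4146 = 3.5282.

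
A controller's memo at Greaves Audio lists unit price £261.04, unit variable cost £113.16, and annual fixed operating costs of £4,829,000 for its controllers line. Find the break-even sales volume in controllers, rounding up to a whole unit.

Each unit contributes £261.04 − £113.16 = £147.88.
Break-even volume = fixed costs ÷ CM per unit = £4,829,000 ÷ £147.88 = 32,654.86, so 32,655 controllers.

32,655 controllers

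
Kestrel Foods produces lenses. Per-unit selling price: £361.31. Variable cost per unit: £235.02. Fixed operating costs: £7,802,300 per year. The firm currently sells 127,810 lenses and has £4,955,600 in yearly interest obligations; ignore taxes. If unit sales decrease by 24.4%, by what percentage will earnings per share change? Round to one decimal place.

-116.4%

At 127,810 units, contribution = 127,810 × £126.29 = £16,141,124.90.
Operating income = contribution − fixed costs = £16,141,124.90 − £7,802,300 = £8,338,824.90.
Interest = £4,955,600.00, so EBIT − I = £3,383,224.90.
Degree of combined leverage = contribution ÷ (EBIT − I) = £16,141,124.90 ÷ £3,383,224.90 = 4.7709.
%ΔEPS = DCL × %ΔSales = 4.7709 × -24.4% = -116.4%.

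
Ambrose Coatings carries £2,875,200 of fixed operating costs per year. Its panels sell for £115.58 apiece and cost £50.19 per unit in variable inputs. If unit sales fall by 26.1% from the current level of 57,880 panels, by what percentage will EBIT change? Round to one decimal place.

-108.6%

Contribution at this volume is 57,880 × £65.39 = £3,784,773.20.
Operating income = contribution − fixed costs = £3,784,773.20 − £2,875,200 = £909,573.20.
Degree of operating leverage = £3,784,773.20 / £909,573.20 = 4.1610.
%ΔEBIT = DOL × %ΔSales = 4.1610 × -26.1% = -108.6%.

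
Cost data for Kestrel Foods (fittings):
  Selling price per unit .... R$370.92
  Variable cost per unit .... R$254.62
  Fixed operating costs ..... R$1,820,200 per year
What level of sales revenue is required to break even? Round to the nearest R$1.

R$5,805,233

CM per unit = R$370.92 − R$254.62 = R$116.30; CM ratio = R$116.30 / R$370.92 = 0.3135.
Break-even revenue = fixed costs × price ÷ CM = R$1,820,200 × R$370.92 ÷ R$116.30 = R$5,805,233.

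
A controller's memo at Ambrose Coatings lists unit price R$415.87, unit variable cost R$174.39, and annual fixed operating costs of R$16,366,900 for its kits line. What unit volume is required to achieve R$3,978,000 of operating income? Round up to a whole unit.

Each unit contributes R$415.87 − R$174.39 = R$241.48.
Required volume = (fixed costs + target profit) ÷ CM = (R$16,366,900 + R$3,978,000) ÷ R$241.48 = 84,250.87, so 84,251 kits.

84,251 kits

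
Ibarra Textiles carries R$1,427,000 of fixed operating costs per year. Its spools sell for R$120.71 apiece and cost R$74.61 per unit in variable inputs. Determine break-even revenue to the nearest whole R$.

CM per unit = R$120.71 − R$74.61 = R$46.10; CM ratio = R$46.10 / R$120.71 = 0.3819.
Break-even sales = FC ÷ CM ratio = R$1,427,000 × R$120.71 / R$46.10 = R$3,736,511.

R$3,736,511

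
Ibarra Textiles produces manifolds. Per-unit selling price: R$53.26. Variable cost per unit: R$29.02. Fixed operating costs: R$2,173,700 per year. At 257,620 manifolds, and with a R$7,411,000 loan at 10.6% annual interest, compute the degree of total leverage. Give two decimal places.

1.90

Total contribution margin = 257,620 × R$24.24 = R$6,244,708.80.
Operating income = contribution − fixed costs = R$6,244,708.80 − R$2,173,700 = R$4,071,008.80. Interest = R$785,566.00, so EBIT − I = R$3,285,442.80.
Degree of total leverage = total CM / (EBIT − interest) = R$6,244,708.80 / R$3,285,442.80 = 1.9007.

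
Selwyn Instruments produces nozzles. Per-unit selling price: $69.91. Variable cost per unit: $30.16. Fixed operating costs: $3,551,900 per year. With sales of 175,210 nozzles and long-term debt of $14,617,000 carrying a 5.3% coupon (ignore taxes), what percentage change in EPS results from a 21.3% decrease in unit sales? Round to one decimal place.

At 175,210 units, contribution = 175,210 × $39.75 = $6,964,597.50.
Operating income = contribution − fixed costs = $6,964,597.50 − $3,551,900 = $3,412,697.50.
Interest = $774,701.00, so EBIT − I = $2,637,996.50.
Degree of combined leverage = contribution ÷ (EBIT − I) = $6,964,597.50 ÷ $2,637,996.50 = 2.6401.
%ΔEPS = DCL × %ΔSales = 2.6401 × -21.3% = -56.2%.

-56.2%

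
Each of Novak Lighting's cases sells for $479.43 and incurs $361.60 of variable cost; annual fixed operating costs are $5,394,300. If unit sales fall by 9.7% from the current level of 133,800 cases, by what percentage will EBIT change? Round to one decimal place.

-14.7%

Total contribution margin = 133,800 × $117.83 = $15,765,654.00.
Operating income = contribution − fixed costs = $15,765,654.00 − $5,394,300 = $10,371,354.00.
So DOL = total CM / EBIT = $15,765,654.00 / $10,371,354.00 = 1.5201.
%ΔEBIT = DOL × %ΔSales = 1.5201 × -9.7% = -14.7%.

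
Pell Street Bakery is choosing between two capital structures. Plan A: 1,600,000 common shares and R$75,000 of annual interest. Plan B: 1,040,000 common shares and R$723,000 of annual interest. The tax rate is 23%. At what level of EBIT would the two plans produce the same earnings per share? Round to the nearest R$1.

R$1,926,429

Set EPS_A = EPS_B: (EBIT − R$75,000)(1 − 0.23) ÷ 1,600,000 = (EBIT − R$723,000)(1 − 0.23) ÷ 1,040,000.
Cancelling (1 − t) and cross-multiplying: 1,040,000·(EBIT − 75,000) = 1,600,000·(EBIT − 723,000).
Solving, EBIT = (723,000·1,600,000 − 75,000·1,040,000) / (1,600,000 − 1,040,000) = 1,078,800,000,000 / 560,000 = 1,926,428.57.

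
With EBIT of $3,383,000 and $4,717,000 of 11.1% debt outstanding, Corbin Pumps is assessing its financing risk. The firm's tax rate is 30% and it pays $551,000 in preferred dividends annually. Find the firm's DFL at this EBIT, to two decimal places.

Annual interest charges come to $523,587.00.
Pre-tax preferred-dividend burden = $551,000 ÷ (1 − 0.30) = $787,142.86.
DFL = EBIT ÷ [EBIT − I − D_p/(1−t)] = $3,383,000 ÷ [$3,383,000 − $523,587.00 − $787,142.86] = $3,383,000 ÷ $2,072,270.14 = 1.6325.

1.63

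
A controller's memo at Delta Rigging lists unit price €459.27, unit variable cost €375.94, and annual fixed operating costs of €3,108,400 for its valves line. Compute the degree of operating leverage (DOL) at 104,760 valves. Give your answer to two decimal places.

1.55

At 104,760 units, contribution = 104,760 × €83.33 = €8,729,650.80.
Subtracting fixed costs: EBIT = €8,729,650.80 − €3,108,400 = €5,621,250.80.
Degree of operating leverage = €8,729,650.80 / €5,621,250.80 = 1.5530.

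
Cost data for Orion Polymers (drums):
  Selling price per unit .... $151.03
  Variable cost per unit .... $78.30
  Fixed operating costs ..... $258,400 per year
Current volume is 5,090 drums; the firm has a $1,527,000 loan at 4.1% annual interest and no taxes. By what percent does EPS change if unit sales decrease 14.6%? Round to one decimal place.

-109.9%

Contribution at this volume is 5,090 × $72.73 = $370,195.70.
Subtracting fixed costs: EBIT = $370,195.70 − $258,400 = $111,795.70.
Interest = $62,607.00, so EBIT − I = $49,188.70.
Degree of combined leverage = contribution ÷ (EBIT − I) = $370,195.70 ÷ $49,188.70 = 7.5260.
EPS therefore changes by 7.5260 × (-14.6%) = -109.9%.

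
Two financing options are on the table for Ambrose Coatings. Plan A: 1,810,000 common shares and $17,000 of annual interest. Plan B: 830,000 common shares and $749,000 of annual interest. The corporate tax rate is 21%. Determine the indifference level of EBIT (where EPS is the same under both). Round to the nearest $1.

$1,368,959

At indifference, (EBIT − 17,000)(1 − t)/1,810,000 = (EBIT − 749,000)(1 − t)/830,000.
Cancelling (1 − t) and cross-multiplying: 830,000·(EBIT − 17,000) = 1,810,000·(EBIT − 749,000).
Solving, EBIT = (749,000·1,810,000 − 17,000·830,000) / (1,810,000 − 830,000) = 1,341,580,000,000 / 980,000 = 1,368,959.18.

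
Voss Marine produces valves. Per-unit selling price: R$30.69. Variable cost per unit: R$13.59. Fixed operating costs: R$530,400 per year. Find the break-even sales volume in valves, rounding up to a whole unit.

31,018 valves

Contribution margin per unit = R$30.69 − R$13.59 = R$17.10.
Units to break even: R$530,400 ÷ R$17.10 = 31,017.54, rounded up to 31,018.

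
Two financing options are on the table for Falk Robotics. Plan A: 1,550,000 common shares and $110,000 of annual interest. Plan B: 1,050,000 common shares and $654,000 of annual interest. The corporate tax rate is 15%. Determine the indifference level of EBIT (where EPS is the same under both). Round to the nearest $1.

$1,796,400

At indifference, (EBIT − 110,000)(1 − t)/1,550,000 = (EBIT − 654,000)(1 − t)/1,050,000.
Cancelling (1 − t) and cross-multiplying: 1,050,000·(EBIT − 110,000) = 1,550,000·(EBIT − 654,000).
EBIT × (1,550,000 − 1,050,000) = 654,000 × 1,550,000 − 110,000 × 1,050,000 = 898,200,000,000, so EBIT = 898,200,000,000 ÷ 500,000 = 1,796,400.00.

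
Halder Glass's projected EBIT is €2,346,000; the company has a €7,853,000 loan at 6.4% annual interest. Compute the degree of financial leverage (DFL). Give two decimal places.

1.27

Annual interest charges come to €502,592.00.
Degree of financial leverage = EBIT / (EBIT − interest) = €2,346,000 / €1,843,408.00 = 1.2726.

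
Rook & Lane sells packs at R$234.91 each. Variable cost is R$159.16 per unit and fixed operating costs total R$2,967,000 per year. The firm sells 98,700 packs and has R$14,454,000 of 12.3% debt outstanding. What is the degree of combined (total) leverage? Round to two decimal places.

2.74

Contribution at this volume is 98,700 × R$75.75 = R$7,476,525.00.
Subtracting fixed costs: EBIT = R$7,476,525.00 − R$2,967,000 = R$4,509,525.00. Interest = R$1,777,842.00.
DOL = R$7,476,525.00 ÷ R$4,509,525.00 = 1.6579; DFL = R$4,509,525.00 ÷ R$2,731,683.00 = 1.6508.
Combined leverage = 1.6579 × 1.6508 = 2.7369.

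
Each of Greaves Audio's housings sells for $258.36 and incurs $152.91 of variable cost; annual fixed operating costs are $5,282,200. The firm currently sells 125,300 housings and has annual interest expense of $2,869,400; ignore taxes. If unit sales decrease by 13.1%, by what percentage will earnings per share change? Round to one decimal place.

Total contribution margin = 125,300 × $105.45 = $13,212,885.00.
Subtracting fixed costs: EBIT = $13,212,885.00 − $5,282,200 = $7,930,685.00.
After interest of $2,869,400.00, pre-tax earnings = $5,061,285.00.
Degree of combined leverage = contribution ÷ (EBIT − I) = $13,212,885.00 ÷ $5,061,285.00 = 2.6106.
%ΔEPS = DCL × %ΔSales = 2.6106 × -13.1% = -34.2%.

-34.2%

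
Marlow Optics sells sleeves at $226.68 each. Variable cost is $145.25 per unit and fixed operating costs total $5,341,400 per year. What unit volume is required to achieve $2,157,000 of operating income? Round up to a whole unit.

Unit CM = price − variable cost = $226.68 − $145.25 = $81.43.
Need Q such that Q × $81.43 − $5,341,400 = $2,157,000, i.e. Q = $7,498,400 / $81.43 = 92,084.00 → 92,084.

92,084 sleeves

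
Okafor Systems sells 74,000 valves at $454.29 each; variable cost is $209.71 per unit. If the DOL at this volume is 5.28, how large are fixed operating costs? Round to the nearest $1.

$14,671,094

Total contribution margin = 74,000 × $244.58 = $18,098,920.00.
DOL = contribution / EBIT, so EBIT = $18,098,920.00 / 5.28 = $3,427,825.76.
Fixed costs = CM − EBIT = $18,098,920.00 − $3,427,825.76 = $14,671,094.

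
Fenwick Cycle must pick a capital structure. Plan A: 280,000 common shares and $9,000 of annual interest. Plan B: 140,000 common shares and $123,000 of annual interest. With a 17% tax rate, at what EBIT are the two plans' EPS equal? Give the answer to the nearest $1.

At indifference, (EBIT − 9,000)(1 − t)/280,000 = (EBIT − 123,000)(1 − t)/140,000.
Cancelling (1 − t) and cross-multiplying: 140,000·(EBIT − 9,000) = 280,000·(EBIT − 123,000).
Solving, EBIT = (123,000·280,000 − 9,000·140,000) / (280,000 − 140,000) = 33,180,000,000 / 140,000 = 237,000.00.

$237,000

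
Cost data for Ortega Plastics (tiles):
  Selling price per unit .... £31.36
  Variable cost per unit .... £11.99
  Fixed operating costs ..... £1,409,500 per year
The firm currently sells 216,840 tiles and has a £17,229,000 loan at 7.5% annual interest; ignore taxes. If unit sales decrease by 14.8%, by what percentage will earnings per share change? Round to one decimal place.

Total contribution margin = 216,840 × £19.37 = £4,200,190.80.
Operating income = contribution − fixed costs = £4,200,190.80 − £1,409,500 = £2,790,690.80.
Interest = £1,292,175.00, so EBIT − I = £1,498,515.80.
DCL = total CM / (EBIT − I) = £4,200,190.80 / £1,498,515.80 = 2.8029.
%ΔEPS = DCL × %ΔSales = 2.8029 × -14.8% = -41.5%.

-41.5%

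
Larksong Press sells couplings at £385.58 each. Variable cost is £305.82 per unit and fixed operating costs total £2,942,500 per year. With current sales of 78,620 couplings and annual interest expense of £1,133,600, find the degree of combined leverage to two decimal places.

Contribution at this volume is 78,620 × £79.76 = £6,270,731.20.
Operating income = contribution − fixed costs = £6,270,731.20 − £2,942,500 = £3,328,231.20. Interest = £1,133,600.00, so EBIT − I = £2,194,631.20.
Degree of total leverage = total CM / (EBIT − interest) = £6,270,731.20 / £2,194,631.20 = 2.8573.

2.86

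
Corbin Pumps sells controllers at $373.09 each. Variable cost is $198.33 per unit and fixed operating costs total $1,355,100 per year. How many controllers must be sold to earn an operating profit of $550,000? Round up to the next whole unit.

10,902 controllers

Each unit contributes $373.09 − $198.33 = $174.76.
Required volume = (fixed costs + target profit) ÷ CM = ($1,355,100 + $550,000) ÷ $174.76 = 10,901.24, so 10,902 controllers.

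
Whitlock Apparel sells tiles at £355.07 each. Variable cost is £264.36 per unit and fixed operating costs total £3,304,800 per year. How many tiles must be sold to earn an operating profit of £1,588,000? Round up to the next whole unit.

Unit CM = price − variable cost = £355.07 − £264.36 = £90.71.
Need Q such that Q × £90.71 − £3,304,800 = £1,588,000, i.e. Q = £4,892,800 / £90.71 = 53,938.93 → 53,939.

53,939 tiles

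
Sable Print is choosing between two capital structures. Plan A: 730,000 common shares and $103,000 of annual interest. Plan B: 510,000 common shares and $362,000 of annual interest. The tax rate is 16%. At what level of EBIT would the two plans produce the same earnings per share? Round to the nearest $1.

Set EPS_A = EPS_B: (EBIT − $103,000)(1 − 0.16) ÷ 730,000 = (EBIT − $362,000)(1 − 0.16) ÷ 510,000.
The (1 − t) factor cancels: (EBIT − 103,000) × 510,000 = (EBIT − 362,000) × 730,000.
Solving, EBIT = (362,000·730,000 − 103,000·510,000) / (730,000 − 510,000) = 211,730,000,000 / 220,000 = 962,409.09.

$962,409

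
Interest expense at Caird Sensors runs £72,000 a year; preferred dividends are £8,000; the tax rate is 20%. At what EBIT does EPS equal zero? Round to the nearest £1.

£82,000

Preferred dividends are paid after tax, so their pre-tax equivalent is £8,000 ÷ (1 − 0.20) = £10,000.00.
EPS = 0 when EBIT covers interest plus the pre-tax preferred burden: £72,000 + £10,000.00 = £82,000.00.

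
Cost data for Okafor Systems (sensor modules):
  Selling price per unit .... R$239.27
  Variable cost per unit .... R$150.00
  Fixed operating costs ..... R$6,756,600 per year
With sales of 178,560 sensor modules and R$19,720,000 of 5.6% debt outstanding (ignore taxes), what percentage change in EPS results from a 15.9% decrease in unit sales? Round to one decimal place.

At 178,560 units, contribution = 178,560 × R$89.27 = R$15,940,051.20.
Subtracting fixed costs: EBIT = R$15,940,051.20 − R$6,756,600 = R$9,183,451.20.
After interest of R$1,104,320.00, pre-tax earnings = R$8,079,131.20.
Degree of combined leverage = contribution ÷ (EBIT − I) = R$15,940,051.20 ÷ R$8,079,131.20 = 1.9730.
%ΔEPS = DCL × %ΔSales = 1.9730 × -15.9% = -31.4%.

-31.4%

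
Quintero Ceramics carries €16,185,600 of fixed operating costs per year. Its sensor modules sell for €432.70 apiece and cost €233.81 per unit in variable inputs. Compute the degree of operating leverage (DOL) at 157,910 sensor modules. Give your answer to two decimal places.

Total contribution margin = 157,910 × €198.89 = €31,406,719.90.
Operating income = contribution − fixed costs = €31,406,719.90 − €16,185,600 = €15,221,119.90.
Degree of operating leverage = €31,406,719.90 / €15,221,119.90 = 2.0634.

2.06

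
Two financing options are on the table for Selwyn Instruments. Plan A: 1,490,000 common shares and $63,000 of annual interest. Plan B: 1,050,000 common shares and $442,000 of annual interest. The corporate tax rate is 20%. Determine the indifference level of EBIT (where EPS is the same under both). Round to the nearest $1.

$1,346,432

At indifference, (EBIT − 63,000)(1 − t)/1,490,000 = (EBIT − 442,000)(1 − t)/1,050,000.
The (1 − t) factor cancels: (EBIT − 63,000) × 1,050,000 = (EBIT − 442,000) × 1,490,000.
Solving, EBIT = (442,000·1,490,000 − 63,000·1,050,000) / (1,490,000 − 1,050,000) = 592,430,000,000 / 440,000 = 1,346,431.82.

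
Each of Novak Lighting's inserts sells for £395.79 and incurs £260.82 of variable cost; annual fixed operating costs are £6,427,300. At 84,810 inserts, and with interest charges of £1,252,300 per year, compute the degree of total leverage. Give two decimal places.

3.04

Contribution at this volume is 84,810 × £134.97 = £11,446,805.70.
Subtracting fixed costs: EBIT = £11,446,805.70 − £6,427,300 = £5,019,505.70. Interest = £1,252,300.00, so EBIT − I = £3,767,205.70.
Degree of total leverage = total CM / (EBIT − interest) = £11,446,805.70 / £3,767,205.70 = 3.0385.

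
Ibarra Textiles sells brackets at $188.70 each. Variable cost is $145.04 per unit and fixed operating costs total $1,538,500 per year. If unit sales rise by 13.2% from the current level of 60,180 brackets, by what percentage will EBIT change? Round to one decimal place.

+31.8%

Total contribution margin = 60,180 × $43.66 = $2,627,458.80.
EBIT = $2,627,458.80 − $1,538,500 = $1,088,958.80.
So DOL = total CM / EBIT = $2,627,458.80 / $1,088,958.80 = 2.4128.
So EBIT moves 2.4128 × (+13.2%) = +31.8%.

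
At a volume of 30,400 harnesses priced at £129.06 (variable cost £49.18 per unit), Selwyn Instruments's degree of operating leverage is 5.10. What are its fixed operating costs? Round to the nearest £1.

At 30,400 units, contribution = 30,400 × £79.88 = £2,428,352.00.
Since DOL = CM ÷ EBIT, EBIT = £2,428,352.00 ÷ 5.10 = £476,147.45.
Fixed costs = CM − EBIT = £2,428,352.00 − £476,147.45 = £1,952,205.

£1,952,205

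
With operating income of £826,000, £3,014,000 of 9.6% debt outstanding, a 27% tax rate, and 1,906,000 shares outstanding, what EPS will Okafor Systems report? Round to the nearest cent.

£0.21

Interest = £289,344.00, so EBT = £826,000 − £289,344.00 = £536,656.00.
Net income = £536,656.00 × (1 − 0.27) = £391,758.88.
EPS = £391,758.88 ÷ 1,906,000 = £0.21.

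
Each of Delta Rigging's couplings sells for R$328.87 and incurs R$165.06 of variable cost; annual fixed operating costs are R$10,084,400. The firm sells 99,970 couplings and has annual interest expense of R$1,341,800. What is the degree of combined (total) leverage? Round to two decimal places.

3.31

At 99,970 units, contribution = 99,970 × R$163.81 = R$16,376,085.70.
EBIT = R$16,376,085.70 − R$10,084,400 = R$6,291,685.70. Interest = R$1,341,800.00, so EBIT − I = R$4,949,885.70.
DCL = contribution ÷ (EBIT − I) = R$16,376,085.70 ÷ R$4,949,885.70 = 3.3084.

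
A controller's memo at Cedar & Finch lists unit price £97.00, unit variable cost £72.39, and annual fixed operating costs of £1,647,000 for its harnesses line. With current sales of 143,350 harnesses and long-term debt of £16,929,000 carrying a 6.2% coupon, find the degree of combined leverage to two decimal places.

4.24

At 143,350 units, contribution = 143,350 × £24.61 = £3,527,843.50.
Operating income = contribution − fixed costs = £3,527,843.50 − £1,647,000 = £1,880,843.50. Interest = £1,049,598.00, so EBIT − I = £831,245.50.
DCL = contribution ÷ (EBIT − I) = £3,527,843.50 ÷ £831,245.50 = 4.2440.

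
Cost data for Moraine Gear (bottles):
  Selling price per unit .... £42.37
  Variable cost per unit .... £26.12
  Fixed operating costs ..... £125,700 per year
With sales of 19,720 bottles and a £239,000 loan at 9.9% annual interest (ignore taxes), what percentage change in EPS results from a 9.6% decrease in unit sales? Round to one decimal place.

Contribution at this volume is 19,720 × £16.25 = £320,450.00.
Subtracting fixed costs: EBIT = £320,450.00 − £125,700 = £194,750.00.
Interest = £23,661.00, so EBIT − I = £171,089.00.
DCL = total CM / (EBIT − I) = £320,450.00 / £171,089.00 = 1.8730.
EPS therefore changes by 1.8730 × (-9.6%) = -18.0%.

-18.0%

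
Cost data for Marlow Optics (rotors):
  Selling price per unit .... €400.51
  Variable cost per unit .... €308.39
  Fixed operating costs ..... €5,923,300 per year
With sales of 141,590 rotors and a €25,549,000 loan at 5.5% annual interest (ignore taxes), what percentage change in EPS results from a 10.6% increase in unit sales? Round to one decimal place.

+24.2%

Contribution at this volume is 141,590 × €92.12 = €13,043,270.80.
Subtracting fixed costs: EBIT = €13,043,270.80 − €5,923,300 = €7,119,970.80.
Interest = €1,405,195.00, so EBIT − I = €5,714,775.80.
Degree of combined leverage = contribution ÷ (EBIT − I) = €13,043,270.80 ÷ €5,714,775.80 = 2.2824.
%ΔEPS = DCL × %ΔSales = 2.2824 × +10.6% = +24.2%.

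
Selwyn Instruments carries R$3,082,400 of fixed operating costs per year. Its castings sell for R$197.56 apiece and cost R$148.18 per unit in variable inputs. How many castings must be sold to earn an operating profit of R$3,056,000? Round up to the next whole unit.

124,310 castings

Contribution margin per unit = R$197.56 − R$148.18 = R$49.38.
Need Q such that Q × R$49.38 − R$3,082,400 = R$3,056,000, i.e. Q = R$6,138,400 / R$49.38 = 124,309.44 → 124,310.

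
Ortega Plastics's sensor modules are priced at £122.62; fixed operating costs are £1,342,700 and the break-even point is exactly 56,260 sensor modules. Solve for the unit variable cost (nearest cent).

£98.75

At break-even, FC = Q × (P − VC), so P − VC = £1,342,700 ÷ 56,260 = £23.8660.
Variable cost per unit = £122.62 − £23.8660 = £98.75.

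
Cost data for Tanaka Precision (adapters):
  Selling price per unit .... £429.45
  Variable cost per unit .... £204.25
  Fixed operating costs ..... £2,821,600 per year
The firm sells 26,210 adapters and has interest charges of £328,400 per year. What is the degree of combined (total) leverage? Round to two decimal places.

2.14

At 26,210 units, contribution = 26,210 × £225.20 = £5,902,492.00.
EBIT = £5,902,492.00 − £2,821,600 = £3,080,892.00. Interest = £328,400.00.
DOL = £5,902,492.00 ÷ £3,080,892.00 = 1.9158; DFL = £3,080,892.00 ÷ £2,752,492.00 = 1.1193.
Combined leverage = 1.9158 × 1.1193 = 2.1444.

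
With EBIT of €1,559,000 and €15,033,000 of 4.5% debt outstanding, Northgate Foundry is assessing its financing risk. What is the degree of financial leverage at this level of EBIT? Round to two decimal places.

1.77

Annual interest charges come to €676,485.00.
DFL = EBIT ÷ (EBIT − I) = €1,559,000 ÷ (€1,559,000 − €676,485.00) = €1,559,000 ÷ €882,515.00 = 1.7665.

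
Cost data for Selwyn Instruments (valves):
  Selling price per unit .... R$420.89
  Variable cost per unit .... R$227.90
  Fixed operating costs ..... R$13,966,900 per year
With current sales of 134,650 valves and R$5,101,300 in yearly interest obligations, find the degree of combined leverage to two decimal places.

At 134,650 units, contribution = 134,650 × R$192.99 = R$25,986,103.50.
Operating income = contribution − fixed costs = R$25,986,103.50 − R$13,966,900 = R$12,019,203.50. Interest = R$5,101,300.00.
DOL = R$25,986,103.50 ÷ R$12,019,203.50 = 2.1620; DFL = R$12,019,203.50 ÷ R$6,917,903.50 = 1.7374.
Combined leverage = 2.1620 × 1.7374 = 3.7563.

3.76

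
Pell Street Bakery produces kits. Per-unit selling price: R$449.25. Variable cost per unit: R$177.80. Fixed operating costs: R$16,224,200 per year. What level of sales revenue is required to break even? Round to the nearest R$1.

R$26,851,066

CM per unit = R$449.25 − R$177.80 = R$271.45; CM ratio = R$271.45 / R$449.25 = 0.6042.
Break-even revenue = fixed costs × price ÷ CM = R$16,224,200 × R$449.25 ÷ R$271.45 = R$26,851,066.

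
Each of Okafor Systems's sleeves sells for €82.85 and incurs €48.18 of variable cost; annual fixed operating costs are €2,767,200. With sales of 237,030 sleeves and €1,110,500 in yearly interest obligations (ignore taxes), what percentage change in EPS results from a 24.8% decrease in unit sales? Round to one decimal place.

-47.0%

Total contribution margin = 237,030 × €34.67 = €8,217,830.10.
Subtracting fixed costs: EBIT = €8,217,830.10 − €2,767,200 = €5,450,630.10.
Interest = €1,110,500.00, so EBIT − I = €4,340,130.10.
DCL = total CM / (EBIT − I) = €8,217,830.10 / €4,340,130.10 = 1.8935.
EPS therefore changes by 1.8935 × (-24.8%) = -47.0%.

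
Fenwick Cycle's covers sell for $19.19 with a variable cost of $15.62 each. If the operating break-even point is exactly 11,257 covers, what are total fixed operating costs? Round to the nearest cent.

Unit CM = price − variable cost = $19.19 − $15.62 = $3.57.
Fixed costs = break-even units × CM = 11,257 × $3.57 = $40,187.49.

$40,187.49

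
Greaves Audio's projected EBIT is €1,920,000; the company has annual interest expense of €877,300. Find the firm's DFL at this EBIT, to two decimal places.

Interest = €877,300.00.
Degree of financial leverage = EBIT / (EBIT − interest) = €1,920,000 / €1,042,700.00 = 1.8414.

1.84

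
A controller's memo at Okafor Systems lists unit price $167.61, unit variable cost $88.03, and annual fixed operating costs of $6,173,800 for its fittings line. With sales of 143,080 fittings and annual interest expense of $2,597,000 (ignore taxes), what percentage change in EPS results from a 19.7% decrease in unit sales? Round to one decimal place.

-85.8%

At 143,080 units, contribution = 143,080 × $79.58 = $11,386,306.40.
EBIT = $11,386,306.40 − $6,173,800 = $5,212,506.40.
After interest of $2,597,000.00, pre-tax earnings = $2,615,506.40.
Degree of combined leverage = contribution ÷ (EBIT − I) = $11,386,306.40 ÷ $2,615,506.40 = 4.3534.
EPS therefore changes by 4.3534 × (-19.7%) = -85.8%.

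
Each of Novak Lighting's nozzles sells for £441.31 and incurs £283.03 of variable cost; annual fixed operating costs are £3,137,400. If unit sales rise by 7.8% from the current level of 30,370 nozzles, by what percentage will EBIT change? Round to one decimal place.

+22.5%

At 30,370 units, contribution = 30,370 × £158.28 = £4,806,963.60.
Operating income = contribution − fixed costs = £4,806,963.60 − £3,137,400 = £1,669,563.60.
DOL = contribution ÷ EBIT = £4,806,963.60 ÷ £1,669,563.60 = 2.8792.
So EBIT moves 2.8792 × (+7.8%) = +22.5%.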